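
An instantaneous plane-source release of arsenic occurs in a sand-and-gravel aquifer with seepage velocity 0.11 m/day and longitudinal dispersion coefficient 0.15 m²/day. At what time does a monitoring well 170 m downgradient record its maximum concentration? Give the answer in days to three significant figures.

1530 days

For the 1D instantaneous-source solution, setting ∂C/∂t = 0 at fixed x gives v²t² + 2Dt − x² = 0, so t = (√(D² + v²x²) − D)/v².
√(D² + v²x²) = √(0.15² + 0.11² × 170²) = 18.70; v² = 0.0121.
t = (18.70 − 0.15)/0.0121 = 1530 days (vs. the pure-advection estimate x/v = 1550 d).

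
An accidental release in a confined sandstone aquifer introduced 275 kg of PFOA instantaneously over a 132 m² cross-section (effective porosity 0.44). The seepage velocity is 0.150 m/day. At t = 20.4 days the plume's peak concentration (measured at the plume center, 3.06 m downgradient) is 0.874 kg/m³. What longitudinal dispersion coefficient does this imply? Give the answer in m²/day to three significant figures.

0.114 m²/day

At the plume center C_max = M/(n_e·A·√(4πDt)), so D = M²/(4πt·(n_e·A·C_max)²).
n_e·A·C_max = 0.44 × 132 × 0.874 = 50.76 kg/m.
D = 275²/(4π × 20.4 × 50.76²) = 0.114 m²/day.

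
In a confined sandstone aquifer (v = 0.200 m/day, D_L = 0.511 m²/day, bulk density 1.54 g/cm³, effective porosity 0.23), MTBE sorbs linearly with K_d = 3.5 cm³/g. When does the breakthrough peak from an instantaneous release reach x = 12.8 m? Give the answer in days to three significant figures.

1280 days

Retardation factor R = 1 + ρ_b·K_d/n = 1 + 1.54 × 3.5/0.23 = 24.43.
Sorption retards both mechanisms: v_R = v/R = 0.008187 m/day, D_R = D/R = 0.02092 m²/day.
Peak time from v_R²t² + 2D_R t − x² = 0: t = (√(D_R² + v_R²x²) − D_R)/v_R².
√(D_R² + v_R²x²) = √(0.02092² + 0.008187² × 12.8²) = 0.1069; v_R² = 6.703e-05.
t = (0.1069 − 0.02092)/6.703e-05 = 1280 days.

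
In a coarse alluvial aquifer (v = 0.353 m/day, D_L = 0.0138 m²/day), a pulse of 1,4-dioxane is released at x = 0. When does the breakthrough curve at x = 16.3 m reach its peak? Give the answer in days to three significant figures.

46.1 days

For the 1D instantaneous-source solution, setting ∂C/∂t = 0 at fixed x gives v²t² + 2Dt − x² = 0, so t = (√(D² + v²x²) − D)/v².
√(D² + v²x²) = √(0.0138² + 0.353² × 16.3²) = 5.754; v² = 0.124609.
t = (5.754 − 0.0138)/0.124609 = 46.1 days (vs. the pure-advection estimate x/v = 46.2 d).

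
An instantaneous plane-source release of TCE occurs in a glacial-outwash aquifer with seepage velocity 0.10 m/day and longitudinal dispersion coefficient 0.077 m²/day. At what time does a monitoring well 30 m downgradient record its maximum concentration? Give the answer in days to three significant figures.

292 days

For the 1D instantaneous-source solution, setting ∂C/∂t = 0 at fixed x gives v²t² + 2Dt − x² = 0, so t = (√(D² + v²x²) − D)/v².
√(D² + v²x²) = √(0.077² + 0.10² × 30²) = 3.001; v² = 0.01.
t = (3.001 − 0.077)/0.01 = 292 days (vs. the pure-advection estimate x/v = 300 d).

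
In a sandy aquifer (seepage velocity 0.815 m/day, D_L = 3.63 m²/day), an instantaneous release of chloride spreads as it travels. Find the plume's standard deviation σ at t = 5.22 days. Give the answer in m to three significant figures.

6.16 m

Dispersive spreading gives a Gaussian with σ² = 2Dt; advection only shifts the center.
σ = √(2 × 3.63 × 5.22) = 6.16 m.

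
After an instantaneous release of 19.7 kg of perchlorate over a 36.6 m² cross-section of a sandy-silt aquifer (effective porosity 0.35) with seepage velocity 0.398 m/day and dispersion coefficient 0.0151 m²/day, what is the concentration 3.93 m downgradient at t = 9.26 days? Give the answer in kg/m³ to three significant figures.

For an instantaneous plane source, C(x,t) = M/(n_e·A·√(4πDt)) · exp(−(x−vt)²/(4Dt)), with n_e·A the pore (flow) area.
Plume center vt = 0.398 × 9.26 = 3.68548 m, so the well at 3.93 m is 0.24452 m downgradient of the peak.
√(4πDt) = 1.326 m, giving peak height M/(n_e·A·√(4πDt)) = 19.7/(0.35 × 36.6 × 1.326) = 1.160 kg/m³.
(x−vt)²/(4Dt) = (0.24452)²/(4 × 0.0151 × 9.26) = 0.1069; exp(−0.1069) = 0.8986.
C = 1.160 × 0.8986 = 1.04 kg/m³.

1.04 kg/m³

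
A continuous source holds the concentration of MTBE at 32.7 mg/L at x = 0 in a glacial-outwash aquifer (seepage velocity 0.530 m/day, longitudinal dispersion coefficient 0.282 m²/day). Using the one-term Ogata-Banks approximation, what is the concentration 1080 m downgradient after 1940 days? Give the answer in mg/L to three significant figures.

For a continuous step input, C/C₀ ≈ ½·erfc((x−vt)/(2√(Dt))).
vt = 0.530 × 1940 = 1028.2 m and 2√(Dt) = 2√(0.282 × 1940) = 46.78 m.
Argument (x−vt)/(2√(Dt)) = (1080 − 1028.2)/46.78 = 1.107; ½·erfc(1.107) = 0.05873.
C = 32.7 × 0.05873 = 1.92 mg/L.

1.92 mg/L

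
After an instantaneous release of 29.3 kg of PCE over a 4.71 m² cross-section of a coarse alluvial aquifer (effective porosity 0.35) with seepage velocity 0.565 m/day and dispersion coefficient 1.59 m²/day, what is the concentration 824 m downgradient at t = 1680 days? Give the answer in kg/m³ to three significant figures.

0.0224 kg/m³

For an instantaneous plane source, C(x,t) = M/(n_e·A·√(4πDt)) · exp(−(x−vt)²/(4Dt)), with n_e·A the pore (flow) area.
Plume center vt = 0.565 × 1680 = 949.2 m, so the well at 824 m is 125.2 m upgradient of the peak.
√(4πDt) = 183.2 m, giving peak height M/(n_e·A·√(4πDt)) = 29.3/(0.35 × 4.71 × 183.2) = 0.09702 kg/m³.
(x−vt)²/(4Dt) = (-125.2)²/(4 × 1.59 × 1680) = 1.467; exp(−1.467) = 0.2306.
C = 0.09702 × 0.2306 = 0.0224 kg/m³.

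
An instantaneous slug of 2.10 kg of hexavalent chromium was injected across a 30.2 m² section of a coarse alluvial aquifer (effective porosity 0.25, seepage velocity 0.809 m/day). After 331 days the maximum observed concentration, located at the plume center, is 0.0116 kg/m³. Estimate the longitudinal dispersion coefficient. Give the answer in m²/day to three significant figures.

At the plume center C_max = M/(n_e·A·√(4πDt)), so D = M²/(4πt·(n_e·A·C_max)²).
n_e·A·C_max = 0.25 × 30.2 × 0.0116 = 0.08758 kg/m.
D = 2.10²/(4π × 331 × 0.08758²) = 0.138 m²/day.

0.138 m²/day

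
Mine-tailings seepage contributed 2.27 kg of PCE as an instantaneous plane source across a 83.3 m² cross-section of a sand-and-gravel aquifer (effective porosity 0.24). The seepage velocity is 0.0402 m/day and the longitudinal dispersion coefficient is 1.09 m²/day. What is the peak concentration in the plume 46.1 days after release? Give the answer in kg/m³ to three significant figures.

0.00452 kg/m³

The peak of an instantaneous 1D plume sits at x = vt; there the Gaussian factor is 1 and C_max = M/(n_e·A·√(4πDt)), where n_e·A is the pore area the mass is dissolved in.
√(4πDt) = √(4π × 1.09 × 46.1) = 25.13 m, so C_max = 2.27/(0.24 × 83.3 × 25.13) = 0.00452 kg/m³.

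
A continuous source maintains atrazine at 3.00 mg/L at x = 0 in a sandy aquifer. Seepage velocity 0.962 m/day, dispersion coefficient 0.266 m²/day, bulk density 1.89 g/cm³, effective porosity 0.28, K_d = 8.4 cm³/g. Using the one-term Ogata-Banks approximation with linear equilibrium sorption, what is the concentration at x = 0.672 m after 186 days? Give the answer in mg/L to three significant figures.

2.90 mg/L

Retardation factor R = 1 + ρ_b·K_d/n = 1 + 1.89 × 8.4/0.28 = 57.70.
Sorption retards both mechanisms: v_R = v/R = 0.01667 m/day, D_R = D/R = 0.004610 m²/day.
v_R·t = 0.01667 × 186 = 3.10062 m; 2√(D_R t) = 1.852 m; argument = (0.672 − 3.10062)/1.852 = -1.311.
C = C₀ × ½·erfc(-1.311) = 3.00 × 0.9681 = 2.90 mg/L.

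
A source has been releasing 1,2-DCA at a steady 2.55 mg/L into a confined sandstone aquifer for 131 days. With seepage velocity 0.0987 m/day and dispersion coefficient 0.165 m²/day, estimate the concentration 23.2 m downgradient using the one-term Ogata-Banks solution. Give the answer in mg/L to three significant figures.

For a continuous step input, C/C₀ ≈ ½·erfc((x−vt)/(2√(Dt))).
vt = 0.0987 × 131 = 12.9297 m and 2√(Dt) = 2√(0.165 × 131) = 9.298 m.
Argument (x−vt)/(2√(Dt)) = (23.2 − 12.9297)/9.298 = 1.105; ½·erfc(1.105) = 0.05906.
C = 2.55 × 0.05906 = 0.151 mg/L.

0.151 mg/L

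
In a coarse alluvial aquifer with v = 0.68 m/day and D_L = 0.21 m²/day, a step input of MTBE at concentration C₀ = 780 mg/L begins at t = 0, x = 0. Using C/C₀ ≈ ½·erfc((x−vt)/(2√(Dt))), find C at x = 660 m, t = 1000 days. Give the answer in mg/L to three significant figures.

For a continuous step input, C/C₀ ≈ ½·erfc((x−vt)/(2√(Dt))).
vt = 0.68 × 1000 = 680 m and 2√(Dt) = 2√(0.21 × 1000) = 28.98 m.
Argument (x−vt)/(2√(Dt)) = (660 − 680)/28.98 = -0.6901; ½·erfc(-0.6901) = 0.8355.
C = 780 × 0.8355 = 652 mg/L.

652 mg/L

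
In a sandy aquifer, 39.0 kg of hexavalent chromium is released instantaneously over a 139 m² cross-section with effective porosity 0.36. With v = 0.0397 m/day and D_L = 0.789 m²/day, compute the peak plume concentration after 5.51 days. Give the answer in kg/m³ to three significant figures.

The peak of an instantaneous 1D plume sits at x = vt; there the Gaussian factor is 1 and C_max = M/(n_e·A·√(4πDt)), where n_e·A is the pore area the mass is dissolved in.
√(4πDt) = √(4π × 0.789 × 5.51) = 7.391 m, so C_max = 39.0/(0.36 × 139 × 7.391) = 0.105 kg/m³.

0.105 kg/m³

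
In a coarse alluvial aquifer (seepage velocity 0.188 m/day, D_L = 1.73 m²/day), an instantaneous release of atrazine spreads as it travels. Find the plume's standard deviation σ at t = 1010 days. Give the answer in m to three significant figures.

Dispersive spreading gives a Gaussian with σ² = 2Dt; advection only shifts the center.
σ = √(2 × 1.73 × 1010) = 59.1 m.

59.1 m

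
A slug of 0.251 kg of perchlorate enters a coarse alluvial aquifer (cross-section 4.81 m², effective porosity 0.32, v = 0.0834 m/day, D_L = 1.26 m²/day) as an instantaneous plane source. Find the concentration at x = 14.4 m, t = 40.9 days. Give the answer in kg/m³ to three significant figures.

For an instantaneous plane source, C(x,t) = M/(n_e·A·√(4πDt)) · exp(−(x−vt)²/(4Dt)), with n_e·A the pore (flow) area.
Plume center vt = 0.0834 × 40.9 = 3.41106 m, so the well at 14.4 m is 10.98894 m downgradient of the peak.
√(4πDt) = 25.45 m, giving peak height M/(n_e·A·√(4πDt)) = 0.251/(0.32 × 4.81 × 25.45) = 0.006408 kg/m³.
(x−vt)²/(4Dt) = (10.98894)²/(4 × 1.26 × 40.9) = 0.5858; exp(−0.5858) = 0.5567.
C = 0.006408 × 0.5567 = 0.00357 kg/m³.

0.00357 kg/m³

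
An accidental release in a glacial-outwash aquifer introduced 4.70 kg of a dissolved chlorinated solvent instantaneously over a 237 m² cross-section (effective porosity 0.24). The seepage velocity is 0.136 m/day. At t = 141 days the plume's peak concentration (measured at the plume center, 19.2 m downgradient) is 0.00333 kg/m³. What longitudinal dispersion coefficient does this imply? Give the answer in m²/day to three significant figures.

0.348 m²/day

At the plume center C_max = M/(n_e·A·√(4πDt)), so D = M²/(4πt·(n_e·A·C_max)²).
n_e·A·C_max = 0.24 × 237 × 0.00333 = 0.1894 kg/m.
D = 4.70²/(4π × 141 × 0.1894²) = 0.348 m²/day.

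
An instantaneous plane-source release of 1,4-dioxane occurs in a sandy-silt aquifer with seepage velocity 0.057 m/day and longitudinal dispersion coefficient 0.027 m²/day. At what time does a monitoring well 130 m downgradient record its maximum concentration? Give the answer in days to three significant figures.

For the 1D instantaneous-source solution, setting ∂C/∂t = 0 at fixed x gives v²t² + 2Dt − x² = 0, so t = (√(D² + v²x²) − D)/v².
√(D² + v²x²) = √(0.027² + 0.057² × 130²) = 7.410; v² = 0.003249.
t = (7.410 − 0.027)/0.003249 = 2270 days (vs. the pure-advection estimate x/v = 2280 d).

2270 days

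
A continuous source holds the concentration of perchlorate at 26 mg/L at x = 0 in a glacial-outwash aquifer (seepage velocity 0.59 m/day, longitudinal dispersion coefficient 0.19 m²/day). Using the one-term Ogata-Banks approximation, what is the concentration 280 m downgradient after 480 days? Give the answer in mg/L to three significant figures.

For a continuous step input, C/C₀ ≈ ½·erfc((x−vt)/(2√(Dt))).
vt = 0.59 × 480 = 283.2 m and 2√(Dt) = 2√(0.19 × 480) = 19.10 m.
Argument (x−vt)/(2√(Dt)) = (280 − 283.2)/19.10 = -0.1675; ½·erfc(-0.1675) = 0.5936.
C = 26 × 0.5936 = 15.4 mg/L.

15.4 mg/L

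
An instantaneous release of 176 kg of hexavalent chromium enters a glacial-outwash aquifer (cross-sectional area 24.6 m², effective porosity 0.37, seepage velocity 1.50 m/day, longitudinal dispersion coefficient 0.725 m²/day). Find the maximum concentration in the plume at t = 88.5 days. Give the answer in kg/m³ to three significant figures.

The peak of an instantaneous 1D plume sits at x = vt; there the Gaussian factor is 1 and C_max = M/(n_e·A·√(4πDt)), where n_e·A is the pore area the mass is dissolved in.
√(4πDt) = √(4π × 0.725 × 88.5) = 28.40 m, so C_max = 176/(0.37 × 24.6 × 28.40) = 0.681 kg/m³.

0.681 kg/m³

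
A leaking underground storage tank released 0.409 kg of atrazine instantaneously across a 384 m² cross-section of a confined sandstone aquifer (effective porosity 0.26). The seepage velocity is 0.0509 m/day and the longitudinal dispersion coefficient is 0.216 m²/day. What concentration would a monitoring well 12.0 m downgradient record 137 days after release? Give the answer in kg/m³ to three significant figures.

0.000172 kg/m³

For an instantaneous plane source, C(x,t) = M/(n_e·A·√(4πDt)) · exp(−(x−vt)²/(4Dt)), with n_e·A the pore (flow) area.
Plume center vt = 0.0509 × 137 = 6.9733 m, so the well at 12.0 m is 5.0267 m downgradient of the peak.
√(4πDt) = 19.28 m, giving peak height M/(n_e·A·√(4πDt)) = 0.409/(0.26 × 384 × 19.28) = 0.0002125 kg/m³.
(x−vt)²/(4Dt) = (5.0267)²/(4 × 0.216 × 137) = 0.2135; exp(−0.2135) = 0.8078.
C = 0.0002125 × 0.8078 = 0.000172 kg/m³.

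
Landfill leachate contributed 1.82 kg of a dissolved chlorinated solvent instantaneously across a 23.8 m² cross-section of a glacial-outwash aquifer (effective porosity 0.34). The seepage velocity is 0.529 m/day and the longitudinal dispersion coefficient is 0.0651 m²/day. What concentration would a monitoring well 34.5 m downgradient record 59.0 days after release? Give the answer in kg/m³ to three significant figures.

0.0160 kg/m³

For an instantaneous plane source, C(x,t) = M/(n_e·A·√(4πDt)) · exp(−(x−vt)²/(4Dt)), with n_e·A the pore (flow) area.
Plume center vt = 0.529 × 59.0 = 31.211 m, so the well at 34.5 m is 3.289 m downgradient of the peak.
√(4πDt) = 6.947 m, giving peak height M/(n_e·A·√(4πDt)) = 1.82/(0.34 × 23.8 × 6.947) = 0.03238 kg/m³.
(x−vt)²/(4Dt) = (3.289)²/(4 × 0.0651 × 59.0) = 0.7041; exp(−0.7041) = 0.4946.
C = 0.03238 × 0.4946 = 0.0160 kg/m³.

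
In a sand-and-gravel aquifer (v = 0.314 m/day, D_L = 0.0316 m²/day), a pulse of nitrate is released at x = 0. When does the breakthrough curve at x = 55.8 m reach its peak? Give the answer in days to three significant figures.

For the 1D instantaneous-source solution, setting ∂C/∂t = 0 at fixed x gives v²t² + 2Dt − x² = 0, so t = (√(D² + v²x²) − D)/v².
√(D² + v²x²) = √(0.0316² + 0.314² × 55.8²) = 17.52; v² = 0.098596.
t = (17.52 − 0.0316)/0.098596 = 177 days (vs. the pure-advection estimate x/v = 178 d).

177 days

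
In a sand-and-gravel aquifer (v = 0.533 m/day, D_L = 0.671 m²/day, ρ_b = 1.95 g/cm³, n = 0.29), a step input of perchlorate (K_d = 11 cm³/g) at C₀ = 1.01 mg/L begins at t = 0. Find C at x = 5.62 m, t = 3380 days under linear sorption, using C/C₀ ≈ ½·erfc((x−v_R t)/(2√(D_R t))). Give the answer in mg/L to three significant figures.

1.00 mg/L

Retardation factor R = 1 + ρ_b·K_d/n = 1 + 1.95 × 11/0.29 = 74.97.
Sorption retards both mechanisms: v_R = v/R = 0.007110 m/day, D_R = D/R = 0.008950 m²/day.
v_R·t = 0.007110 × 3380 = 24.0318 m; 2√(D_R t) = 11.00 m; argument = (5.62 − 24.0318)/11.00 = -1.674.
C = C₀ × ½·erfc(-1.674) = 1.01 × 0.9910 = 1.00 mg/L.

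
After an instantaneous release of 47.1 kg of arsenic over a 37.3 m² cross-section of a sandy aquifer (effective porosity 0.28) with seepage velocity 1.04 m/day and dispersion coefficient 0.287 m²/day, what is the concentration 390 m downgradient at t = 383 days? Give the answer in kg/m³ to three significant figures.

0.104 kg/m³

For an instantaneous plane source, C(x,t) = M/(n_e·A·√(4πDt)) · exp(−(x−vt)²/(4Dt)), with n_e·A the pore (flow) area.
Plume center vt = 1.04 × 383 = 398.32 m, so the well at 390 m is 8.32 m upgradient of the peak.
√(4πDt) = 37.17 m, giving peak height M/(n_e·A·√(4πDt)) = 47.1/(0.28 × 37.3 × 37.17) = 0.1213 kg/m³.
(x−vt)²/(4Dt) = (-8.32)²/(4 × 0.287 × 383) = 0.1574; exp(−0.1574) = 0.8544.
C = 0.1213 × 0.8544 = 0.104 kg/m³.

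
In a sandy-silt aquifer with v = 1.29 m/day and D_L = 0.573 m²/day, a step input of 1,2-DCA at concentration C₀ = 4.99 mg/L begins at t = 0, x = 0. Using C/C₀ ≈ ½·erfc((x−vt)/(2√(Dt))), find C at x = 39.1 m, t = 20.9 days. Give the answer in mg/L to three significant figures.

For a continuous step input, C/C₀ ≈ ½·erfc((x−vt)/(2√(Dt))).
vt = 1.29 × 20.9 = 26.961 m and 2√(Dt) = 2√(0.573 × 20.9) = 6.921 m.
Argument (x−vt)/(2√(Dt)) = (39.1 − 26.961)/6.921 = 1.754; ½·erfc(1.754) = 0.006559.
C = 4.99 × 0.006559 = 0.0327 mg/L.

0.0327 mg/L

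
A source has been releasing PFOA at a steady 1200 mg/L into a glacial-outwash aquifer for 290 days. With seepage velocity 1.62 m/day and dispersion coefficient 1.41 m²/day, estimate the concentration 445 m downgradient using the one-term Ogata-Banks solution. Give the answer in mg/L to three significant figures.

969 mg/L

For a continuous step input, C/C₀ ≈ ½·erfc((x−vt)/(2√(Dt))).
vt = 1.62 × 290 = 469.8 m and 2√(Dt) = 2√(1.41 × 290) = 40.44 m.
Argument (x−vt)/(2√(Dt)) = (445 − 469.8)/40.44 = -0.6133; ½·erfc(-0.6133) = 0.8071.
C = 1200 × 0.8071 = 969 mg/L.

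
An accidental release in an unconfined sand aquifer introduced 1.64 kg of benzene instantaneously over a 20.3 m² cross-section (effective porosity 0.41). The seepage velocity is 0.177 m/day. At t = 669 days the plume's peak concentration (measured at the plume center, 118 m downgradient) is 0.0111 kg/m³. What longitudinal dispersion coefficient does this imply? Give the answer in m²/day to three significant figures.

0.0375 m²/day

At the plume center C_max = M/(n_e·A·√(4πDt)), so D = M²/(4πt·(n_e·A·C_max)²).
n_e·A·C_max = 0.41 × 20.3 × 0.0111 = 0.09239 kg/m.
D = 1.64²/(4π × 669 × 0.09239²) = 0.0375 m²/day.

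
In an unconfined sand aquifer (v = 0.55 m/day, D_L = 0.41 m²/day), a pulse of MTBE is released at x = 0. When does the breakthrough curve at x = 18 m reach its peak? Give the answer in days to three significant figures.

For the 1D instantaneous-source solution, setting ∂C/∂t = 0 at fixed x gives v²t² + 2Dt − x² = 0, so t = (√(D² + v²x²) − D)/v².
√(D² + v²x²) = √(0.41² + 0.55² × 18²) = 9.908; v² = 0.3025.
t = (9.908 − 0.41)/0.3025 = 31.4 days (vs. the pure-advection estimate x/v = 32.7 d).

31.4 days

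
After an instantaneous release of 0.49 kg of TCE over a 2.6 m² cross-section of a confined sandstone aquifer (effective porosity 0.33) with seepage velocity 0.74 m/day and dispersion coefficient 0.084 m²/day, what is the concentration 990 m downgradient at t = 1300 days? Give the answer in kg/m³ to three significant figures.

For an instantaneous plane source, C(x,t) = M/(n_e·A·√(4πDt)) · exp(−(x−vt)²/(4Dt)), with n_e·A the pore (flow) area.
Plume center vt = 0.74 × 1300 = 962 m, so the well at 990 m is 28 m downgradient of the peak.
√(4πDt) = 37.04 m, giving peak height M/(n_e·A·√(4πDt)) = 0.49/(0.33 × 2.6 × 37.04) = 0.01542 kg/m³.
(x−vt)²/(4Dt) = (28)²/(4 × 0.084 × 1300) = 1.795; exp(−1.795) = 0.1661.
C = 0.01542 × 0.1661 = 0.00256 kg/m³.

0.00256 kg/m³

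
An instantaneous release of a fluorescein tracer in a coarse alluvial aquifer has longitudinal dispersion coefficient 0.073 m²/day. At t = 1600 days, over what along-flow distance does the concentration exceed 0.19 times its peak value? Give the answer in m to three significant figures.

55.7 m

The plume is Gaussian with σ = √(2Dt) = √(2 × 0.073 × 1600) = 15.28 m.
C/C_peak = exp(−Δx²/(2σ²)) = 0.19 ⇒ Δx = σ·√(−2 ln 0.19) = 15.28 × 1.822 = 27.84 m.
Width = 2Δx = 55.7 m.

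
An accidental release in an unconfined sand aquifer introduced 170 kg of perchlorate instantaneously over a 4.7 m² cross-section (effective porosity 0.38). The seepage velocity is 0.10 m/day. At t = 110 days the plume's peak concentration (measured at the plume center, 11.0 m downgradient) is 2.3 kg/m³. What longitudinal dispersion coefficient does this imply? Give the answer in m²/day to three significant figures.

1.24 m²/day

At the plume center C_max = M/(n_e·A·√(4πDt)), so D = M²/(4πt·(n_e·A·C_max)²).
n_e·A·C_max = 0.38 × 4.7 × 2.3 = 4.108 kg/m.
D = 170²/(4π × 110 × 4.108²) = 1.24 m²/day.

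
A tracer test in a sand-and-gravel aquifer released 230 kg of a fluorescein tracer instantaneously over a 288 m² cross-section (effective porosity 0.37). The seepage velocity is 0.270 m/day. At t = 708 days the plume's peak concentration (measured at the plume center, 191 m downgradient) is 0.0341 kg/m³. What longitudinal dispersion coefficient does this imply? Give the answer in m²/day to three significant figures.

0.450 m²/day

At the plume center C_max = M/(n_e·A·√(4πDt)), so D = M²/(4πt·(n_e·A·C_max)²).
n_e·A·C_max = 0.37 × 288 × 0.0341 = 3.634 kg/m.
D = 230²/(4π × 708 × 3.634²) = 0.450 m²/day.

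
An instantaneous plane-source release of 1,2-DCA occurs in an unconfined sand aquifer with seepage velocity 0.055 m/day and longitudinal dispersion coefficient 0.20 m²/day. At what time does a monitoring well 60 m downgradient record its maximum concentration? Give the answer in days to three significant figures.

1030 days

For the 1D instantaneous-source solution, setting ∂C/∂t = 0 at fixed x gives v²t² + 2Dt − x² = 0, so t = (√(D² + v²x²) − D)/v².
√(D² + v²x²) = √(0.20² + 0.055² × 60²) = 3.306; v² = 0.003025.
t = (3.306 − 0.20)/0.003025 = 1030 days (vs. the pure-advection estimate x/v = 1090 d).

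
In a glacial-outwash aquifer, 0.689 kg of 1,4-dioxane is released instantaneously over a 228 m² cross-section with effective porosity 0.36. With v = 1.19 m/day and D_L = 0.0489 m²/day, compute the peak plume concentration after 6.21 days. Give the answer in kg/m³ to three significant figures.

0.00430 kg/m³

The peak of an instantaneous 1D plume sits at x = vt; there the Gaussian factor is 1 and C_max = M/(n_e·A·√(4πDt)), where n_e·A is the pore area the mass is dissolved in.
√(4πDt) = √(4π × 0.0489 × 6.21) = 1.953 m, so C_max = 0.689/(0.36 × 228 × 1.953) = 0.00430 kg/m³.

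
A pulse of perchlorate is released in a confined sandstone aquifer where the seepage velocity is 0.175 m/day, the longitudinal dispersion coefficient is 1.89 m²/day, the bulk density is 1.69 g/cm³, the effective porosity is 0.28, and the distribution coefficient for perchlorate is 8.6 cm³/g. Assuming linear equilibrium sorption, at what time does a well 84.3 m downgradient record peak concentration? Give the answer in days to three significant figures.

Retardation factor R = 1 + ρ_b·K_d/n = 1 + 1.69 × 8.6/0.28 = 52.91.
Sorption retards both mechanisms: v_R = v/R = 0.003308 m/day, D_R = D/R = 0.03572 m²/day.
Peak time from v_R²t² + 2D_R t − x² = 0: t = (√(D_R² + v_R²x²) − D_R)/v_R².
√(D_R² + v_R²x²) = √(0.03572² + 0.003308² × 84.3²) = 0.2811; v_R² = 1.094e-05.
t = (0.2811 − 0.03572)/1.094e-05 = 22400 days.

22400 days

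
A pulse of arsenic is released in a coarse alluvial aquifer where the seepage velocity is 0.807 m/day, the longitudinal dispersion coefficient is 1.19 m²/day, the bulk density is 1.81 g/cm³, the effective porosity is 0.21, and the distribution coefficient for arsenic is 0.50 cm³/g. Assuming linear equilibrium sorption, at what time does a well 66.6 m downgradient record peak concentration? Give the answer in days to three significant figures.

Retardation factor R = 1 + ρ_b·K_d/n = 1 + 1.81 × 0.50/0.21 = 5.310.
Sorption retards both mechanisms: v_R = v/R = 0.1520 m/day, D_R = D/R = 0.2241 m²/day.
Peak time from v_R²t² + 2D_R t − x² = 0: t = (√(D_R² + v_R²x²) − D_R)/v_R².
√(D_R² + v_R²x²) = √(0.2241² + 0.1520² × 66.6²) = 10.13; v_R² = 0.02310.
t = (10.13 − 0.2241)/0.02310 = 429 days.

429 days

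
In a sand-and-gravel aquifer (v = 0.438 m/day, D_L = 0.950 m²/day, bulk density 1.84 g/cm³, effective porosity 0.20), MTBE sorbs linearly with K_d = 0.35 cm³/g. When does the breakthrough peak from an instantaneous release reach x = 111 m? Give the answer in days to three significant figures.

1050 days

Retardation factor R = 1 + ρ_b·K_d/n = 1 + 1.84 × 0.35/0.20 = 4.220.
Sorption retards both mechanisms: v_R = v/R = 0.1038 m/day, D_R = D/R = 0.2251 m²/day.
Peak time from v_R²t² + 2D_R t − x² = 0: t = (√(D_R² + v_R²x²) − D_R)/v_R².
√(D_R² + v_R²x²) = √(0.2251² + 0.1038² × 111²) = 11.52; v_R² = 0.01077.
t = (11.52 − 0.2251)/0.01077 = 1050 days.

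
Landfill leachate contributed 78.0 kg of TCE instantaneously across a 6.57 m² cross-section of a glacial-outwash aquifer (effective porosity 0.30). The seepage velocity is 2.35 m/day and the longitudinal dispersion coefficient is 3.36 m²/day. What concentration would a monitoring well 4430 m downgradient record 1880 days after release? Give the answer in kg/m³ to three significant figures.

For an instantaneous plane source, C(x,t) = M/(n_e·A·√(4πDt)) · exp(−(x−vt)²/(4Dt)), with n_e·A the pore (flow) area.
Plume center vt = 2.35 × 1880 = 4418 m, so the well at 4430 m is 12 m downgradient of the peak.
√(4πDt) = 281.7 m, giving peak height M/(n_e·A·√(4πDt)) = 78.0/(0.30 × 6.57 × 281.7) = 0.1405 kg/m³.
(x−vt)²/(4Dt) = (12)²/(4 × 3.36 × 1880) = 0.005699; exp(−0.005699) = 0.9943.
C = 0.1405 × 0.9943 = 0.140 kg/m³.

0.140 kg/m³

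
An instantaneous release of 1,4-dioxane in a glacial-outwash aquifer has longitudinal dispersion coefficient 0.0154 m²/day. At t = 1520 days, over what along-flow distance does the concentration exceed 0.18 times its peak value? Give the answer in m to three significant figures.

The plume is Gaussian with σ = √(2Dt) = √(2 × 0.0154 × 1520) = 6.842 m.
C/C_peak = exp(−Δx²/(2σ²)) = 0.18 ⇒ Δx = σ·√(−2 ln 0.18) = 6.842 × 1.852 = 12.67 m.
Width = 2Δx = 25.3 m.

25.3 m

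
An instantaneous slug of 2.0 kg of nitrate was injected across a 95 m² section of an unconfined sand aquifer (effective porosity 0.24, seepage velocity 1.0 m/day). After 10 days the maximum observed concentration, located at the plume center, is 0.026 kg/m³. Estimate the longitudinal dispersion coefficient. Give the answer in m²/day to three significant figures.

0.0906 m²/day

At the plume center C_max = M/(n_e·A·√(4πDt)), so D = M²/(4πt·(n_e·A·C_max)²).
n_e·A·C_max = 0.24 × 95 × 0.026 = 0.5928 kg/m.
D = 2.0²/(4π × 10 × 0.5928²) = 0.0906 m²/day.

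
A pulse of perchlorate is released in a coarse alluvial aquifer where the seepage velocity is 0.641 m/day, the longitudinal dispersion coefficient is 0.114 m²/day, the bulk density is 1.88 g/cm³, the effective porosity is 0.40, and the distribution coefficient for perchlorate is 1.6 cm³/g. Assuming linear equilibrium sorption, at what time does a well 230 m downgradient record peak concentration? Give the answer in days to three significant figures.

3050 days

Retardation factor R = 1 + ρ_b·K_d/n = 1 + 1.88 × 1.6/0.40 = 8.520.
Sorption retards both mechanisms: v_R = v/R = 0.07523 m/day, D_R = D/R = 0.01338 m²/day.
Peak time from v_R²t² + 2D_R t − x² = 0: t = (√(D_R² + v_R²x²) − D_R)/v_R².
√(D_R² + v_R²x²) = √(0.01338² + 0.07523² × 230²) = 17.30; v_R² = 0.005660.
t = (17.30 − 0.01338)/0.005660 = 3050 days.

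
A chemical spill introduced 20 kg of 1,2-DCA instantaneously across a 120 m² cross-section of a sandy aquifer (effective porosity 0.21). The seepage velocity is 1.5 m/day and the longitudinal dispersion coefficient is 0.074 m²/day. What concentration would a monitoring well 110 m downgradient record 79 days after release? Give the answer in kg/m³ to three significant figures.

For an instantaneous plane source, C(x,t) = M/(n_e·A·√(4πDt)) · exp(−(x−vt)²/(4Dt)), with n_e·A the pore (flow) area.
Plume center vt = 1.5 × 79 = 118.5 m, so the well at 110 m is 8.5 m upgradient of the peak.
√(4πDt) = 8.571 m, giving peak height M/(n_e·A·√(4πDt)) = 20/(0.21 × 120 × 8.571) = 0.09260 kg/m³.
(x−vt)²/(4Dt) = (-8.5)²/(4 × 0.074 × 79) = 3.090; exp(−3.090) = 0.04550.
C = 0.09260 × 0.04550 = 0.00421 kg/m³.

0.00421 kg/m³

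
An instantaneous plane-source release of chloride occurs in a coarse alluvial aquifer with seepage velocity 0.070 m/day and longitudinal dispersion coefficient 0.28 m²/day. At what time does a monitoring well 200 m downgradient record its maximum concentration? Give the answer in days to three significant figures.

2800 days

For the 1D instantaneous-source solution, setting ∂C/∂t = 0 at fixed x gives v²t² + 2Dt − x² = 0, so t = (√(D² + v²x²) − D)/v².
√(D² + v²x²) = √(0.28² + 0.070² × 200²) = 14.00; v² = 0.0049.
t = (14.00 − 0.28)/0.0049 = 2800 days (vs. the pure-advection estimate x/v = 2860 d).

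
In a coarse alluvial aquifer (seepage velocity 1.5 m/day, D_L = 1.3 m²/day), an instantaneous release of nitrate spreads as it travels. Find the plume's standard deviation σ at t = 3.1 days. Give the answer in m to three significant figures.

2.84 m

Dispersive spreading gives a Gaussian with σ² = 2Dt; advection only shifts the center.
σ = √(2 × 1.3 × 3.1) = 2.84 m.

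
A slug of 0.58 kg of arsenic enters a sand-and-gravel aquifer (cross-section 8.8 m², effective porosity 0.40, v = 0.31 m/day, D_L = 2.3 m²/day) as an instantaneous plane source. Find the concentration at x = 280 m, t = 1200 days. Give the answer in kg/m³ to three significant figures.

For an instantaneous plane source, C(x,t) = M/(n_e·A·√(4πDt)) · exp(−(x−vt)²/(4Dt)), with n_e·A the pore (flow) area.
Plume center vt = 0.31 × 1200 = 372 m, so the well at 280 m is 92 m upgradient of the peak.
√(4πDt) = 186.2 m, giving peak height M/(n_e·A·√(4πDt)) = 0.58/(0.40 × 8.8 × 186.2) = 0.0008849 kg/m³.
(x−vt)²/(4Dt) = (-92)²/(4 × 2.3 × 1200) = 0.7667; exp(−0.7667) = 0.4645.
C = 0.0008849 × 0.4645 = 0.000411 kg/m³.

0.000411 kg/m³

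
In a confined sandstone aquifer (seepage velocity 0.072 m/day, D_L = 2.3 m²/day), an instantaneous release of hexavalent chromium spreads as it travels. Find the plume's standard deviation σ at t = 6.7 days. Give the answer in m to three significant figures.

5.55 m

Dispersive spreading gives a Gaussian with σ² = 2Dt; advection only shifts the center.
σ = √(2 × 2.3 × 6.7) = 5.55 m.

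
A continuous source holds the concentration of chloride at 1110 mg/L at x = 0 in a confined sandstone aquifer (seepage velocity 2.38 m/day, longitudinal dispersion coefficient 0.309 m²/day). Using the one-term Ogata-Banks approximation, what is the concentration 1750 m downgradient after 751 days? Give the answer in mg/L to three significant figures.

1060 mg/L

For a continuous step input, C/C₀ ≈ ½·erfc((x−vt)/(2√(Dt))).
vt = 2.38 × 751 = 1787.38 m and 2√(Dt) = 2√(0.309 × 751) = 30.47 m.
Argument (x−vt)/(2√(Dt)) = (1750 − 1787.38)/30.47 = -1.227; ½·erfc(-1.227) = 0.9587.
C = 1110 × 0.9587 = 1060 mg/L.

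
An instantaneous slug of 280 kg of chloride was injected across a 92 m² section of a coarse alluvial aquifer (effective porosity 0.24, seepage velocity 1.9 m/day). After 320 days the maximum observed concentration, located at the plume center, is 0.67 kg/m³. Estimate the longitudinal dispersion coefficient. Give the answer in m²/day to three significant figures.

At the plume center C_max = M/(n_e·A·√(4πDt)), so D = M²/(4πt·(n_e·A·C_max)²).
n_e·A·C_max = 0.24 × 92 × 0.67 = 14.79 kg/m.
D = 280²/(4π × 320 × 14.79²) = 0.0891 m²/day.

0.0891 m²/day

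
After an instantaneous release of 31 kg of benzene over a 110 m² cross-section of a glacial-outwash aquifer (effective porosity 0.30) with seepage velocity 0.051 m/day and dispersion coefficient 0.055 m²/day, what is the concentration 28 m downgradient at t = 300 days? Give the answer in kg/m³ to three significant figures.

For an instantaneous plane source, C(x,t) = M/(n_e·A·√(4πDt)) · exp(−(x−vt)²/(4Dt)), with n_e·A the pore (flow) area.
Plume center vt = 0.051 × 300 = 15.3 m, so the well at 28 m is 12.7 m downgradient of the peak.
√(4πDt) = 14.40 m, giving peak height M/(n_e·A·√(4πDt)) = 31/(0.30 × 110 × 14.40) = 0.06524 kg/m³.
(x−vt)²/(4Dt) = (12.7)²/(4 × 0.055 × 300) = 2.444; exp(−2.444) = 0.08681.
C = 0.06524 × 0.08681 = 0.00566 kg/m³.

0.00566 kg/m³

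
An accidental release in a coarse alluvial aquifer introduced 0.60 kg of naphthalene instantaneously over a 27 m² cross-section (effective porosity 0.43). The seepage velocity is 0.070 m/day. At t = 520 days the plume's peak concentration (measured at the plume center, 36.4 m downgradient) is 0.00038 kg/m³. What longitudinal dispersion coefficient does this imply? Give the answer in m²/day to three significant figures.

2.83 m²/day

At the plume center C_max = M/(n_e·A·√(4πDt)), so D = M²/(4πt·(n_e·A·C_max)²).
n_e·A·C_max = 0.43 × 27 × 0.00038 = 0.004412 kg/m.
D = 0.60²/(4π × 520 × 0.004412²) = 2.83 m²/day.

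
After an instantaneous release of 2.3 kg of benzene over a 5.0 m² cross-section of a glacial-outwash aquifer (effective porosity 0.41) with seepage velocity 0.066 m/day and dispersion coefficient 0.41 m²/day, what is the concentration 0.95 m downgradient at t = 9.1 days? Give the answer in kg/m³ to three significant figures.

0.163 kg/m³

For an instantaneous plane source, C(x,t) = M/(n_e·A·√(4πDt)) · exp(−(x−vt)²/(4Dt)), with n_e·A the pore (flow) area.
Plume center vt = 0.066 × 9.1 = 0.6006 m, so the well at 0.95 m is 0.3494 m downgradient of the peak.
√(4πDt) = 6.847 m, giving peak height M/(n_e·A·√(4πDt)) = 2.3/(0.41 × 5.0 × 6.847) = 0.1639 kg/m³.
(x−vt)²/(4Dt) = (0.3494)²/(4 × 0.41 × 9.1) = 0.008180; exp(−0.008180) = 0.9919.
C = 0.1639 × 0.9919 = 0.163 kg/m³.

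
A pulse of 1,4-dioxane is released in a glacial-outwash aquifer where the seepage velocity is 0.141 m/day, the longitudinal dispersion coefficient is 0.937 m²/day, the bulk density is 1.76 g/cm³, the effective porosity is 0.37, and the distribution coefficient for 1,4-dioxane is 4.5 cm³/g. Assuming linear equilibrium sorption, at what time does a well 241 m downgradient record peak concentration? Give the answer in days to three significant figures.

Retardation factor R = 1 + ρ_b·K_d/n = 1 + 1.76 × 4.5/0.37 = 22.41.
Sorption retards both mechanisms: v_R = v/R = 0.006292 m/day, D_R = D/R = 0.04181 m²/day.
Peak time from v_R²t² + 2D_R t − x² = 0: t = (√(D_R² + v_R²x²) − D_R)/v_R².
√(D_R² + v_R²x²) = √(0.04181² + 0.006292² × 241²) = 1.517; v_R² = 3.959e-05.
t = (1.517 − 0.04181)/3.959e-05 = 37300 days.

37300 days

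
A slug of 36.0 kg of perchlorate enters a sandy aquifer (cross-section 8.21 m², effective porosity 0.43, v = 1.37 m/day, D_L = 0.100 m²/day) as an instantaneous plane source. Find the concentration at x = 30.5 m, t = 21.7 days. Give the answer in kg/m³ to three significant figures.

For an instantaneous plane source, C(x,t) = M/(n_e·A·√(4πDt)) · exp(−(x−vt)²/(4Dt)), with n_e·A the pore (flow) area.
Plume center vt = 1.37 × 21.7 = 29.729 m, so the well at 30.5 m is 0.771 m downgradient of the peak.
√(4πDt) = 5.222 m, giving peak height M/(n_e·A·√(4πDt)) = 36.0/(0.43 × 8.21 × 5.222) = 1.953 kg/m³.
(x−vt)²/(4Dt) = (0.771)²/(4 × 0.100 × 21.7) = 0.06848; exp(−0.06848) = 0.9338.
C = 1.953 × 0.9338 = 1.82 kg/m³.

1.82 kg/m³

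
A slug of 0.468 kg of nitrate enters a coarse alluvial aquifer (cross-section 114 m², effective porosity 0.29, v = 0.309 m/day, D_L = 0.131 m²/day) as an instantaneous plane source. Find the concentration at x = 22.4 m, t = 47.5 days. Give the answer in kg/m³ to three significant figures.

0.000146 kg/m³

For an instantaneous plane source, C(x,t) = M/(n_e·A·√(4πDt)) · exp(−(x−vt)²/(4Dt)), with n_e·A the pore (flow) area.
Plume center vt = 0.309 × 47.5 = 14.6775 m, so the well at 22.4 m is 7.7225 m downgradient of the peak.
√(4πDt) = 8.843 m, giving peak height M/(n_e·A·√(4πDt)) = 0.468/(0.29 × 114 × 8.843) = 0.001601 kg/m³.
(x−vt)²/(4Dt) = (7.7225)²/(4 × 0.131 × 47.5) = 2.396; exp(−2.396) = 0.09108.
C = 0.001601 × 0.09108 = 0.000146 kg/m³.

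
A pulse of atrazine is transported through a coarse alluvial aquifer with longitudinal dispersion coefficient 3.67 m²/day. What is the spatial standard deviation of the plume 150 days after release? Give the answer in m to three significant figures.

Dispersive spreading gives a Gaussian with σ² = 2Dt; advection only shifts the center.
σ = √(2 × 3.67 × 150) = 33.2 m.

33.2 m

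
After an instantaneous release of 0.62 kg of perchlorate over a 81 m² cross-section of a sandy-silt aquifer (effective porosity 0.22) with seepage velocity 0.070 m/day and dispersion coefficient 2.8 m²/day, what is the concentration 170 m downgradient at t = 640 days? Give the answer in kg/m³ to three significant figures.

For an instantaneous plane source, C(x,t) = M/(n_e·A·√(4πDt)) · exp(−(x−vt)²/(4Dt)), with n_e·A the pore (flow) area.
Plume center vt = 0.070 × 640 = 44.8 m, so the well at 170 m is 125.2 m downgradient of the peak.
√(4πDt) = 150.1 m, giving peak height M/(n_e·A·√(4πDt)) = 0.62/(0.22 × 81 × 150.1) = 0.0002318 kg/m³.
(x−vt)²/(4Dt) = (125.2)²/(4 × 2.8 × 640) = 2.187; exp(−2.187) = 0.1123.
C = 0.0002318 × 0.1123 = 2.60e-05 kg/m³.

2.60e-05 kg/m³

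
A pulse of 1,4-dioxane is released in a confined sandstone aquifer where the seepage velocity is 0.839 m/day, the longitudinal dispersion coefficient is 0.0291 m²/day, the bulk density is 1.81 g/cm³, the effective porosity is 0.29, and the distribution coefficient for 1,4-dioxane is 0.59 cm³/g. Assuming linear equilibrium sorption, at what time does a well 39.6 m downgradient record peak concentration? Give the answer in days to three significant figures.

Retardation factor R = 1 + ρ_b·K_d/n = 1 + 1.81 × 0.59/0.29 = 4.682.
Sorption retards both mechanisms: v_R = v/R = 0.1792 m/day, D_R = D/R = 0.006215 m²/day.
Peak time from v_R²t² + 2D_R t − x² = 0: t = (√(D_R² + v_R²x²) − D_R)/v_R².
√(D_R² + v_R²x²) = √(0.006215² + 0.1792² × 39.6²) = 7.096; v_R² = 0.03211.
t = (7.096 − 0.006215)/0.03211 = 221 days.

221 days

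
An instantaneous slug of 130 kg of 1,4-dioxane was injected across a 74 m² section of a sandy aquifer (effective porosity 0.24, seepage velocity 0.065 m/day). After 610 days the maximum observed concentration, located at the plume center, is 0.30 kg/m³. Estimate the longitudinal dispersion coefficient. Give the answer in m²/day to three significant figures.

At the plume center C_max = M/(n_e·A·√(4πDt)), so D = M²/(4πt·(n_e·A·C_max)²).
n_e·A·C_max = 0.24 × 74 × 0.30 = 5.328 kg/m.
D = 130²/(4π × 610 × 5.328²) = 0.0777 m²/day.

0.0777 m²/day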